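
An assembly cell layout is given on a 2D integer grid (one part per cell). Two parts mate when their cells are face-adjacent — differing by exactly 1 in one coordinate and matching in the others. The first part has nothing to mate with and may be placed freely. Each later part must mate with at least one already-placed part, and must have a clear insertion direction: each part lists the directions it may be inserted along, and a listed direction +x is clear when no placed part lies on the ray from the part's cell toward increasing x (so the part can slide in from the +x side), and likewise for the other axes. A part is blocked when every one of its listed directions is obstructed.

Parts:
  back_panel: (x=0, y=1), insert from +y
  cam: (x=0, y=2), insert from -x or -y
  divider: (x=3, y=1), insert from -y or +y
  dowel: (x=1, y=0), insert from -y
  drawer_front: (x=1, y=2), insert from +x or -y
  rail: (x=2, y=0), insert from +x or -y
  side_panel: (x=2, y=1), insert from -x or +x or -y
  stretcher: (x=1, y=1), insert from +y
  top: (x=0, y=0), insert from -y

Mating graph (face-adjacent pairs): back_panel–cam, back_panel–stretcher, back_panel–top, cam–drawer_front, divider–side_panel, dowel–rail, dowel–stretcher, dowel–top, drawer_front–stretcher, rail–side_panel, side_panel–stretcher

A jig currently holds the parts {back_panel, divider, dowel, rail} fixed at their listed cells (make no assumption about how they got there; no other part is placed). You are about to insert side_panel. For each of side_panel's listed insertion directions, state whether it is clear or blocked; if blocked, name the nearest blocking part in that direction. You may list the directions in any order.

+x: blocked by divider; -x: blocked by back_panel; -y: blocked by rail

-x: nearest on ray is back_panel@(0, 1) ⇒ blocked
+x: nearest on ray is divider@(3, 1) ⇒ blocked
-y: nearest on ray is rail@(2, 0) ⇒ blocked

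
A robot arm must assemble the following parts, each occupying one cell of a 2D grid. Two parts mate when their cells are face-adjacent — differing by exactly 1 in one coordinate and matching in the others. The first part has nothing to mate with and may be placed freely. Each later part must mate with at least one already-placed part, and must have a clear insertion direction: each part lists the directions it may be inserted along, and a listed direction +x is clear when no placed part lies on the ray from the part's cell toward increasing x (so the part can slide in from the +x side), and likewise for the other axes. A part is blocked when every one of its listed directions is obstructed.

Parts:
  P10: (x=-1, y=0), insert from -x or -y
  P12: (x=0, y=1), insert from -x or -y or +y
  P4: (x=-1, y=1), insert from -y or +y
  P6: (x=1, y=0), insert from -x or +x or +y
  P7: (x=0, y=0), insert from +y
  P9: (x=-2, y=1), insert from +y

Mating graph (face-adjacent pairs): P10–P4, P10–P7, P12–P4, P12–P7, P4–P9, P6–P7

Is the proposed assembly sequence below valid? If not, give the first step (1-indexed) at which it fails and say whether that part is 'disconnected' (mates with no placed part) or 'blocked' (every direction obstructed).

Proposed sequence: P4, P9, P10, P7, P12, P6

Valid

1. P4@(-1, 1) [-y clear] — {P4}
2. P9@(-2, 1) [+y clear] — {P4, P9}
3. P10@(-1, 0) [-x clear] — {P10, P4, P9}
4. P7@(0, 0) [+y clear] — {P10, P4, P7, P9}
5. P12@(0, 1) [+y clear] — {P10, P12, P4, P7, P9}
6. P6@(1, 0) [+x clear] — {P10, P12, P4, P6, P7, P9}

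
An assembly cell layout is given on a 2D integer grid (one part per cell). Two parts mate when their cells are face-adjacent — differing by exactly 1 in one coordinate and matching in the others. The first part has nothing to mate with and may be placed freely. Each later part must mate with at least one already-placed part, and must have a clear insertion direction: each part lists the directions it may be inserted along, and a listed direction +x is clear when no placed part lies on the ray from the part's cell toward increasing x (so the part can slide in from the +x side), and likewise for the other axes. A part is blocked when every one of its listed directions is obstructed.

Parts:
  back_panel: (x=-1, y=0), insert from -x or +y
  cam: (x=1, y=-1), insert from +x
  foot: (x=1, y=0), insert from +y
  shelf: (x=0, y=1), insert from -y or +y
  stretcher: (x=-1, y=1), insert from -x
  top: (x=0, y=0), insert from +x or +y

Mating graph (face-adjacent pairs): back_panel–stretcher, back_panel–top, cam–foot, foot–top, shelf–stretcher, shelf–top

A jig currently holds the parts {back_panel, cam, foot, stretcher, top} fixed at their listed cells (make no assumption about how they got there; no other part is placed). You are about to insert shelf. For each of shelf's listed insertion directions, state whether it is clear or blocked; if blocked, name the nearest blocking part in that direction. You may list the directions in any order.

-y: nearest on ray is top@(0, 0) ⇒ blocked
+y: ray from shelf(0, 1) has no placed part ⇒ clear

+y: clear; -y: blocked by top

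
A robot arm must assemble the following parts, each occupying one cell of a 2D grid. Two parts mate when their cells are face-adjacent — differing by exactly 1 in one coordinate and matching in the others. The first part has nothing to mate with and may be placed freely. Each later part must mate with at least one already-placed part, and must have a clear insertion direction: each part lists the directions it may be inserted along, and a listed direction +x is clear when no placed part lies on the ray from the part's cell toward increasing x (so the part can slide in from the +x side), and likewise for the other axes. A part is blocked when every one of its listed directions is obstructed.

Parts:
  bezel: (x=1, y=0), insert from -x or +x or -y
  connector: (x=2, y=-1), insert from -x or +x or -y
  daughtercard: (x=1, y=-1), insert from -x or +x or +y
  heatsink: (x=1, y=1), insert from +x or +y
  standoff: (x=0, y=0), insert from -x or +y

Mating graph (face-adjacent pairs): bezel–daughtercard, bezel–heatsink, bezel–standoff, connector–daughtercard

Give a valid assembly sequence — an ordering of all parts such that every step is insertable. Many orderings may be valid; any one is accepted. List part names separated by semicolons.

1. connector@(2, -1) [-x clear] — {connector}
2. daughtercard@(1, -1) [-x clear] — {connector, daughtercard}
3. bezel@(1, 0) [-x clear] — {bezel, connector, daughtercard}
4. standoff@(0, 0) [-x clear] — {bezel, connector, daughtercard, standoff}
5. heatsink@(1, 1) [+x clear] — {bezel, connector, daughtercard, heatsink, standoff}

connector; daughtercard; bezel; standoff; heatsink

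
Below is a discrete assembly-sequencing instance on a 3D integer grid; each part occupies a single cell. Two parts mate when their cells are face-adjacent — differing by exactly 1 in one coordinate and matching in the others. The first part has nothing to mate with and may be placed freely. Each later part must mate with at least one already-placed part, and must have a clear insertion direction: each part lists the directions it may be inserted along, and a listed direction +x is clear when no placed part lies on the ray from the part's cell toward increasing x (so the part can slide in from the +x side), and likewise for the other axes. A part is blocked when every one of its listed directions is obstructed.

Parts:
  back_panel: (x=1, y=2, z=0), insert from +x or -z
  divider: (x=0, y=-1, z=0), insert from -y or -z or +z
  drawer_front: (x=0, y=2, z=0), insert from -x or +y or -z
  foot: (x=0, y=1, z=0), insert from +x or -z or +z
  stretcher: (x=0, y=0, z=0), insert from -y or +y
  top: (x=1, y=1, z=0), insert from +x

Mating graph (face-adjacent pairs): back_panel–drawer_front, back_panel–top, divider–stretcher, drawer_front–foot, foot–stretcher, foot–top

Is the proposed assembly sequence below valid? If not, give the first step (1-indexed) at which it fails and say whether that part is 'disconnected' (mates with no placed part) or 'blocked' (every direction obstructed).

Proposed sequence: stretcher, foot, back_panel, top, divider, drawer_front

Invalid at step 3 (disconnected)

1. stretcher@(0, 0, 0) [-y clear] — {stretcher}
2. foot@(0, 1, 0) [+x clear] — {foot, stretcher}
3. back_panel@(1, 2, 0) — no placed neighbour ⇒ disconnected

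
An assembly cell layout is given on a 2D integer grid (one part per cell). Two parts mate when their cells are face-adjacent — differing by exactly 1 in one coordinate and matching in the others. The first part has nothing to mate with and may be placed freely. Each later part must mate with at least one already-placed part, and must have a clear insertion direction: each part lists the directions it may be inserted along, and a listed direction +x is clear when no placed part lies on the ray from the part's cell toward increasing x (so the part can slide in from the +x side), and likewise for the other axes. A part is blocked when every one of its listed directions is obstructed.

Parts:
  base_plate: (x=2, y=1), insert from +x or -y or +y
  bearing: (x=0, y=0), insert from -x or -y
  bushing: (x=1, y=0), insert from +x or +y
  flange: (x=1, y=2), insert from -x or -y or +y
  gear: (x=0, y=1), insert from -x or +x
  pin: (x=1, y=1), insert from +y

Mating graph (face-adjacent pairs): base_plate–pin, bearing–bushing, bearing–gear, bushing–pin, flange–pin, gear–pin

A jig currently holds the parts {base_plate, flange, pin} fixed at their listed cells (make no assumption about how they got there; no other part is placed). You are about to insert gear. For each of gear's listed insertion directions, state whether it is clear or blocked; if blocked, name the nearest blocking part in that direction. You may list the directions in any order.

+x: blocked by pin; -x: clear

-x: ray from gear(0, 1) has no placed part ⇒ clear
+x: nearest on ray is pin@(1, 1) ⇒ blocked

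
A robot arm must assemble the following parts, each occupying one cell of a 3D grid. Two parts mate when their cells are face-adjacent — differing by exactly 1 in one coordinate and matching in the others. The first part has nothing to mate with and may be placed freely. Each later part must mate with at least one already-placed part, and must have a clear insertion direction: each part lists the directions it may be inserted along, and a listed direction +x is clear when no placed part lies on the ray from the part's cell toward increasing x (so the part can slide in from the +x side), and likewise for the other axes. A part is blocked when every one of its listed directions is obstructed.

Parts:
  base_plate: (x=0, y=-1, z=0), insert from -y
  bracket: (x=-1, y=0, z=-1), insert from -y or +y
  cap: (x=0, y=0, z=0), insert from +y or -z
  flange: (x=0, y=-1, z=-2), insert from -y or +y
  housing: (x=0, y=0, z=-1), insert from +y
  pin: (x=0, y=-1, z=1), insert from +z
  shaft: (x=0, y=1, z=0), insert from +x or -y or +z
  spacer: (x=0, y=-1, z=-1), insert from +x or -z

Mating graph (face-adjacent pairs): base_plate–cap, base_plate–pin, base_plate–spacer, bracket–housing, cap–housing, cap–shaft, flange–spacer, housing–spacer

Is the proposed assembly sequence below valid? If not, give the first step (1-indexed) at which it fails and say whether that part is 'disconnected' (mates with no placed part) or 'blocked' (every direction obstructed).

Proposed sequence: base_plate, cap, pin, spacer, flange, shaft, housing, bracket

Valid

1. base_plate@(0, -1, 0) [-y clear] — {base_plate}
2. cap@(0, 0, 0) [+y clear] — {base_plate, cap}
3. pin@(0, -1, 1) [+z clear] — {base_plate, cap, pin}
4. spacer@(0, -1, -1) [+x clear] — {base_plate, cap, pin, spacer}
5. flange@(0, -1, -2) [-y clear] — {base_plate, cap, flange, pin, spacer}
6. shaft@(0, 1, 0) [+x clear] — {base_plate, cap, flange, pin, shaft, spacer}
7. housing@(0, 0, -1) [+y clear] — {base_plate, cap, flange, housing, pin, shaft, spacer}
8. bracket@(-1, 0, -1) [-y clear] — {base_plate, bracket, cap, flange, housing, pin, shaft, spacer}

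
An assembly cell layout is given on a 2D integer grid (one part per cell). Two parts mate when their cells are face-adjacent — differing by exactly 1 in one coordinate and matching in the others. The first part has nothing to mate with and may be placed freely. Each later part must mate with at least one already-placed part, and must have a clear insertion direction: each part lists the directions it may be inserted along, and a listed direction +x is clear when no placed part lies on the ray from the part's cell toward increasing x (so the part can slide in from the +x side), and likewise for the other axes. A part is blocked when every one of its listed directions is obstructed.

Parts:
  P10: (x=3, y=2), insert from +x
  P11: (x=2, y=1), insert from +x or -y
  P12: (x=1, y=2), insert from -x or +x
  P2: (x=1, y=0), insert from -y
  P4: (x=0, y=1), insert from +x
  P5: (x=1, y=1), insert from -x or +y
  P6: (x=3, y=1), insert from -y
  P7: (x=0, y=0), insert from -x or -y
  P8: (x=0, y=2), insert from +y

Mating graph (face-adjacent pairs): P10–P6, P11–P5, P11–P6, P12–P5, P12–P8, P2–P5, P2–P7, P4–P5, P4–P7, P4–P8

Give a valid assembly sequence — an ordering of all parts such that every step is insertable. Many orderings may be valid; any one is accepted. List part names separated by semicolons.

P2; P7; P4; P5; P8; P11; P6; P12; P10

1. P2@(1, 0) [-y clear] — {P2}
2. P7@(0, 0) [-x clear] — {P2, P7}
3. P4@(0, 1) [+x clear] — {P2, P4, P7}
4. P5@(1, 1) [+y clear] — {P2, P4, P5, P7}
5. P8@(0, 2) [+y clear] — {P2, P4, P5, P7, P8}
6. P11@(2, 1) [+x clear] — {P11, P2, P4, P5, P7, P8}
7. P6@(3, 1) [-y clear] — {P11, P2, P4, P5, P6, P7, P8}
8. P12@(1, 2) [+x clear] — {P11, P12, P2, P4, P5, P6, P7, P8}
9. P10@(3, 2) [+x clear] — {P10, P11, P12, P2, P4, P5, P6, P7, P8}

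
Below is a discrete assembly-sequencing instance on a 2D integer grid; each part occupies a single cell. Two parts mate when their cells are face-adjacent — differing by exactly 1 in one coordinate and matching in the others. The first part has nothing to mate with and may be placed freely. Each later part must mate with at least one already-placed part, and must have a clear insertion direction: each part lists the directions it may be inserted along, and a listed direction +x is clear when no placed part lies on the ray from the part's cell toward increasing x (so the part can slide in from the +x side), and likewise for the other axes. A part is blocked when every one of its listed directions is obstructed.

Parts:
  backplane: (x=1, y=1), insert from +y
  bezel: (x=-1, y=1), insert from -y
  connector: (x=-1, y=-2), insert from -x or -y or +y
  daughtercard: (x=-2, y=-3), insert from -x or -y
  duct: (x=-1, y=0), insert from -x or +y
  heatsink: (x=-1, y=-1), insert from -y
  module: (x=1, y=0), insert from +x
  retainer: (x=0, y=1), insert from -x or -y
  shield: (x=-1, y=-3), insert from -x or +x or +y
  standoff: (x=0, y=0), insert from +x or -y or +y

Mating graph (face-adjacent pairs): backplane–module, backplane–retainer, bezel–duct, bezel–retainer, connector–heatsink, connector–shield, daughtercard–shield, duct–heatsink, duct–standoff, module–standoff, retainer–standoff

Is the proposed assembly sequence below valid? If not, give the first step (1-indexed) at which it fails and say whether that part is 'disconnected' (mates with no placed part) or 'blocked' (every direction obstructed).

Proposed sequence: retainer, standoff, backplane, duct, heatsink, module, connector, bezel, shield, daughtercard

Invalid at step 8 (blocked)

1. retainer@(0, 1) [-x clear] — {retainer}
2. standoff@(0, 0) [+x clear] — {retainer, standoff}
3. backplane@(1, 1) [+y clear] — {backplane, retainer, standoff}
4. duct@(-1, 0) [-x clear] — {backplane, duct, retainer, standoff}
5. heatsink@(-1, -1) [-y clear] — {backplane, duct, heatsink, retainer, standoff}
6. module@(1, 0) [+x clear] — {backplane, duct, heatsink, module, retainer, standoff}
7. connector@(-1, -2) [-x clear] — {backplane, connector, duct, heatsink, module, retainer, standoff}
8. bezel@(-1, 1) — -y all obstructed ⇒ blocked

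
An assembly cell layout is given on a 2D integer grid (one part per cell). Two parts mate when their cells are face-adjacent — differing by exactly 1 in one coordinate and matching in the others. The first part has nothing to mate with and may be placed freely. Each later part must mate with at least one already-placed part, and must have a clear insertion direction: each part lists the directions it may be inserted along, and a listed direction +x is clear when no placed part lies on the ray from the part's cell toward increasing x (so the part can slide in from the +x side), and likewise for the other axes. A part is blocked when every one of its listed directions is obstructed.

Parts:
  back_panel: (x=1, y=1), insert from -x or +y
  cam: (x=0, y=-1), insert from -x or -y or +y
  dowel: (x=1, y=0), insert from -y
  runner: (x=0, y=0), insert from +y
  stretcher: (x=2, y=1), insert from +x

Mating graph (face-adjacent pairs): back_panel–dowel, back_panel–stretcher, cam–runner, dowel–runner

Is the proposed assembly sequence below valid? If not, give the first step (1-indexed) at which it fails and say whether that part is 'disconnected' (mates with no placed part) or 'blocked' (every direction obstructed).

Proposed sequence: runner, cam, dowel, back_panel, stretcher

Valid

1. runner@(0, 0) [+y clear] — {runner}
2. cam@(0, -1) [-x clear] — {cam, runner}
3. dowel@(1, 0) [-y clear] — {cam, dowel, runner}
4. back_panel@(1, 1) [-x clear] — {back_panel, cam, dowel, runner}
5. stretcher@(2, 1) [+x clear] — {back_panel, cam, dowel, runner, stretcher}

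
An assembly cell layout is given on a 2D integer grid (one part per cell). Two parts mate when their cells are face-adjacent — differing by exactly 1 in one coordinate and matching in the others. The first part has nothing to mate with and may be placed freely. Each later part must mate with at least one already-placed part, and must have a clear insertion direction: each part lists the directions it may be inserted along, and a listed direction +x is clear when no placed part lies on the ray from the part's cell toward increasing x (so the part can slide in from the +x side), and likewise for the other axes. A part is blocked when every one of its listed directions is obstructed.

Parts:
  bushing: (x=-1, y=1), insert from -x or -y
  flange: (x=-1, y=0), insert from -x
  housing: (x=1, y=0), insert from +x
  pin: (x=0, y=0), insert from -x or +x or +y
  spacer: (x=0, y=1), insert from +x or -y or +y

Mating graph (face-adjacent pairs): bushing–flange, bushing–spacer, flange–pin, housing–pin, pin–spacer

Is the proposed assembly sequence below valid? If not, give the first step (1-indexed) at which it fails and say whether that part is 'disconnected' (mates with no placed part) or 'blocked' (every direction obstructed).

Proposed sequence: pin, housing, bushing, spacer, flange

Invalid at step 3 (disconnected)

1. pin@(0, 0) [-x clear] — {pin}
2. housing@(1, 0) [+x clear] — {housing, pin}
3. bushing@(-1, 1) — no placed neighbour ⇒ disconnected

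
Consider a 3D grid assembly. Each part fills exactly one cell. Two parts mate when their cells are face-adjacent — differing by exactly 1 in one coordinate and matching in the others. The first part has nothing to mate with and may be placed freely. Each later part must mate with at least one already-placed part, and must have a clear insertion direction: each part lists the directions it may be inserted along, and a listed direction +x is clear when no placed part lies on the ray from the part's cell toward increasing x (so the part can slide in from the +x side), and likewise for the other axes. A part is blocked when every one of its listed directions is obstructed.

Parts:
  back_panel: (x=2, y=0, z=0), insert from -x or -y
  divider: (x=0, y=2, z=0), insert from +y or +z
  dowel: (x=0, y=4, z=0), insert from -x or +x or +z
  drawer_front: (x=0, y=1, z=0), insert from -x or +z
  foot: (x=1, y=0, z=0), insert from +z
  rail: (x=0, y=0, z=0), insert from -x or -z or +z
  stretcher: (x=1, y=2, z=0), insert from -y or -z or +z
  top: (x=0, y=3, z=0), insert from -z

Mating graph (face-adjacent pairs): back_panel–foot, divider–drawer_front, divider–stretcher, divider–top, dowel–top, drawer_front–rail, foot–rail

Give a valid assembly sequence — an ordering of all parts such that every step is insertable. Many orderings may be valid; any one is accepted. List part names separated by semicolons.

dowel; top; divider; stretcher; drawer_front; rail; foot; back_panel

1. dowel@(0, 4, 0) [-x clear] — {dowel}
2. top@(0, 3, 0) [-z clear] — {dowel, top}
3. divider@(0, 2, 0) [+z clear] — {divider, dowel, top}
4. stretcher@(1, 2, 0) [-y clear] — {divider, dowel, stretcher, top}
5. drawer_front@(0, 1, 0) [-x clear] — {divider, dowel, drawer_front, stretcher, top}
6. rail@(0, 0, 0) [-x clear] — {divider, dowel, drawer_front, rail, stretcher, top}
7. foot@(1, 0, 0) [+z clear] — {divider, dowel, drawer_front, foot, rail, stretcher, top}
8. back_panel@(2, 0, 0) [-y clear] — {back_panel, divider, dowel, drawer_front, foot, rail, stretcher, top}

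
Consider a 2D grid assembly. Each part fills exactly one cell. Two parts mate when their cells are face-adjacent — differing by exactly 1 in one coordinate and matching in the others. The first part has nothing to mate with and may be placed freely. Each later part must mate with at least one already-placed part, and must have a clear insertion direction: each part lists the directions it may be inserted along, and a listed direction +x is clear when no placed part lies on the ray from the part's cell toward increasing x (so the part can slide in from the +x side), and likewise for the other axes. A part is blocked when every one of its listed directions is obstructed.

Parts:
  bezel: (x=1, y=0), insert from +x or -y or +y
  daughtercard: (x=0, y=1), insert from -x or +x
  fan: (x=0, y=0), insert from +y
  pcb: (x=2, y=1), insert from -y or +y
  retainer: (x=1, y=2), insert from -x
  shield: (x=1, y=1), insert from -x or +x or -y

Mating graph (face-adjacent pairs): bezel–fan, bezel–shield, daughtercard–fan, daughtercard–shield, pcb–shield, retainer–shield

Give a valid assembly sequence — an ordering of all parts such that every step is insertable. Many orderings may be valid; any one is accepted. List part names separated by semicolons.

bezel; shield; retainer; pcb; fan; daughtercard

1. bezel@(1, 0) [+x clear] — {bezel}
2. shield@(1, 1) [-x clear] — {bezel, shield}
3. retainer@(1, 2) [-x clear] — {bezel, retainer, shield}
4. pcb@(2, 1) [-y clear] — {bezel, pcb, retainer, shield}
5. fan@(0, 0) [+y clear] — {bezel, fan, pcb, retainer, shield}
6. daughtercard@(0, 1) [-x clear] — {bezel, daughtercard, fan, pcb, retainer, shield}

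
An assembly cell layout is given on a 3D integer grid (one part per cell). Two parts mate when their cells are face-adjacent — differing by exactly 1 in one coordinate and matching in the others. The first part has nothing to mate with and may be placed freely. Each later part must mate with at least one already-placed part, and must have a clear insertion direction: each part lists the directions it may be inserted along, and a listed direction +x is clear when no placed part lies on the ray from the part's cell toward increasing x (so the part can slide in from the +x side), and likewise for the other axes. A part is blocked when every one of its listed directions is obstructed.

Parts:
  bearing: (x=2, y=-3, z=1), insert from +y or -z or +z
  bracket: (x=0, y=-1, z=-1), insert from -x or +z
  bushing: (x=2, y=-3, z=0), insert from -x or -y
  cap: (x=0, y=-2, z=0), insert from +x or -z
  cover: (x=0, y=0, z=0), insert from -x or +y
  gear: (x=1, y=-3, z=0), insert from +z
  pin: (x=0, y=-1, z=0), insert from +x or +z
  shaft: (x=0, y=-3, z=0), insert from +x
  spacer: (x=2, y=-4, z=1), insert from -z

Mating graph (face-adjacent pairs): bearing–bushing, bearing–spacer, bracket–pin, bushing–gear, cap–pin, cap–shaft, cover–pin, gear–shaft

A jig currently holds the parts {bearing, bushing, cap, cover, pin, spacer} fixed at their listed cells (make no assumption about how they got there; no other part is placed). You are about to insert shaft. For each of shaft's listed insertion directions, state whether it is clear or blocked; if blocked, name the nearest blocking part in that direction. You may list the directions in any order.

+x: blocked by bushing

+x: nearest on ray is bushing@(2, -3, 0) ⇒ blocked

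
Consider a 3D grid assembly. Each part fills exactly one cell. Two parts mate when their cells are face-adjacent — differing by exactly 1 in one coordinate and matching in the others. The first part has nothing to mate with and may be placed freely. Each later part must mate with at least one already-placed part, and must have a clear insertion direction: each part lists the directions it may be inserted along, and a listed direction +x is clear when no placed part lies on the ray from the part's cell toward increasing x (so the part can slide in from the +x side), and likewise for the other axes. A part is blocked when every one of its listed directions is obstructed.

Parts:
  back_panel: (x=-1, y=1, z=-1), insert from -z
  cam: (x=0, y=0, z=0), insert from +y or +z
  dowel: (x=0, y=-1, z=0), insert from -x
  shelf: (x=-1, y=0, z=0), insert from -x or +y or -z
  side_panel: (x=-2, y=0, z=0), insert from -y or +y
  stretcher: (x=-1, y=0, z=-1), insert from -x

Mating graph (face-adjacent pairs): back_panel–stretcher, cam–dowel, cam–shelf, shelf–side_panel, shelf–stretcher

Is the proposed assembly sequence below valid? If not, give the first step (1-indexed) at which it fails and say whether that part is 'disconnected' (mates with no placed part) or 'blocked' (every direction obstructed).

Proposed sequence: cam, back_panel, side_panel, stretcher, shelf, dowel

1. cam@(0, 0, 0) [+y clear] — {cam}
2. back_panel@(-1, 1, -1) — no placed neighbour ⇒ disconnected

Invalid at step 2 (disconnected)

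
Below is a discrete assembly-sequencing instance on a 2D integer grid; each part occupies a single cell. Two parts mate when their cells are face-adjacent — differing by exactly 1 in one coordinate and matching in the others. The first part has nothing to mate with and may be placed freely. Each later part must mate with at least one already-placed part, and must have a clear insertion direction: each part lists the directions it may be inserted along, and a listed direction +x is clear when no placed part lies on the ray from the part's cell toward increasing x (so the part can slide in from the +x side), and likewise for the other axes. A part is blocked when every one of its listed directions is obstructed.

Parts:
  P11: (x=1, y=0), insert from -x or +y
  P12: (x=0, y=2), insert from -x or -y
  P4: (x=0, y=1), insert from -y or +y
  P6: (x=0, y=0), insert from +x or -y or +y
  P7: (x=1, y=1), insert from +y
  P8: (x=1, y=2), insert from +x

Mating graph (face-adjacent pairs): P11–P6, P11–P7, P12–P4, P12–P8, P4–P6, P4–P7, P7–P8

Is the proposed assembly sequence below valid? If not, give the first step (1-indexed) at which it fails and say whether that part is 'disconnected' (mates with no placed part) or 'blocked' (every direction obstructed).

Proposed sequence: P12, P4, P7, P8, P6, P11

Invalid at step 6 (blocked)

1. P12@(0, 2) [-x clear] — {P12}
2. P4@(0, 1) [-y clear] — {P12, P4}
3. P7@(1, 1) [+y clear] — {P12, P4, P7}
4. P8@(1, 2) [+x clear] — {P12, P4, P7, P8}
5. P6@(0, 0) [+x clear] — {P12, P4, P6, P7, P8}
6. P11@(1, 0) — -x/+y all obstructed ⇒ blocked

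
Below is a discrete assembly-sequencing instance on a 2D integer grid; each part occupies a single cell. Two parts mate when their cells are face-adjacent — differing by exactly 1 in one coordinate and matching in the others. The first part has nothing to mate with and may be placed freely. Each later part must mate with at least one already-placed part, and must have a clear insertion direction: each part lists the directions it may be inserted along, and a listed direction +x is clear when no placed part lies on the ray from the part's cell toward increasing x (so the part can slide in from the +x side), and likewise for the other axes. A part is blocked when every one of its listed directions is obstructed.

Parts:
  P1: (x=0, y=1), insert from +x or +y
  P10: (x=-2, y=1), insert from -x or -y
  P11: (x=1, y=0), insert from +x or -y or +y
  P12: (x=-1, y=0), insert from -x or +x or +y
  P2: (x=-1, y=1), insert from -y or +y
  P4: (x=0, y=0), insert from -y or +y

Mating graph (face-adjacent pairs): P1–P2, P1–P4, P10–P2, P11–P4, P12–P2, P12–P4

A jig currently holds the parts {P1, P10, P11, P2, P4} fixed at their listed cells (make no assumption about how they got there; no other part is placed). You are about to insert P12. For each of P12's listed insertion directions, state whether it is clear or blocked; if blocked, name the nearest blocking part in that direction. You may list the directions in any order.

+x: blocked by P4; +y: blocked by P2; -x: clear

-x: ray from P12(-1, 0) has no placed part ⇒ clear
+x: nearest on ray is P4@(0, 0) ⇒ blocked
+y: nearest on ray is P2@(-1, 1) ⇒ blocked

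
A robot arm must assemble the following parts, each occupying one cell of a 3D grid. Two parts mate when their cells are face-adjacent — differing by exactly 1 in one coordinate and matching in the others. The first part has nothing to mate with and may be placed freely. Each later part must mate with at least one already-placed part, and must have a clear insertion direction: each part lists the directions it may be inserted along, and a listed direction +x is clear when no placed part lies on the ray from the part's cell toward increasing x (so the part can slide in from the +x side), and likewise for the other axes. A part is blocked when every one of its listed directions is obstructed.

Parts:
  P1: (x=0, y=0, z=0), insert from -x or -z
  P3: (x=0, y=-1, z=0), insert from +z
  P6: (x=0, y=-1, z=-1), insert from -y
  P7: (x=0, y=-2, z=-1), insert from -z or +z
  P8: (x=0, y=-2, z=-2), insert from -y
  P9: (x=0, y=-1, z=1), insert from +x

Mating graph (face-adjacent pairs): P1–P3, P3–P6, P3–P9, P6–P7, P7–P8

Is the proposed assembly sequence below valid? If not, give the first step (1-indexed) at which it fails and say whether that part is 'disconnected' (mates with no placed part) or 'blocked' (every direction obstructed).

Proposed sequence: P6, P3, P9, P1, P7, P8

1. P6@(0, -1, -1) [-y clear] — {P6}
2. P3@(0, -1, 0) [+z clear] — {P3, P6}
3. P9@(0, -1, 1) [+x clear] — {P3, P6, P9}
4. P1@(0, 0, 0) [-x clear] — {P1, P3, P6, P9}
5. P7@(0, -2, -1) [-z clear] — {P1, P3, P6, P7, P9}
6. P8@(0, -2, -2) [-y clear] — {P1, P3, P6, P7, P8, P9}

Valid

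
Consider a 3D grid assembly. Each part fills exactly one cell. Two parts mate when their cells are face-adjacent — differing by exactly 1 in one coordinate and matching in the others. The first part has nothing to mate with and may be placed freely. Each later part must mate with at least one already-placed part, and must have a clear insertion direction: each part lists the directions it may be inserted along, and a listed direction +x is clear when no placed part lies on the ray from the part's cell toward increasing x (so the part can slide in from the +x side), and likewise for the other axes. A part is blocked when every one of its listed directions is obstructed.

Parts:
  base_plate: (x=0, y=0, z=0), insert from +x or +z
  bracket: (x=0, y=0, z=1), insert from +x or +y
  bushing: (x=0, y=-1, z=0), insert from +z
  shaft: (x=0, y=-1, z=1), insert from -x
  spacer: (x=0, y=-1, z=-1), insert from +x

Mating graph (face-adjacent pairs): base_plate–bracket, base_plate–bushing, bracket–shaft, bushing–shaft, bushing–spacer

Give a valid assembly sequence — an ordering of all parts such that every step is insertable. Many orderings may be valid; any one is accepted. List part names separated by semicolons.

spacer; bushing; shaft; bracket; base_plate

1. spacer@(0, -1, -1) [+x clear] — {spacer}
2. bushing@(0, -1, 0) [+z clear] — {bushing, spacer}
3. shaft@(0, -1, 1) [-x clear] — {bushing, shaft, spacer}
4. bracket@(0, 0, 1) [+x clear] — {bracket, bushing, shaft, spacer}
5. base_plate@(0, 0, 0) [+x clear] — {base_plate, bracket, bushing, shaft, spacer}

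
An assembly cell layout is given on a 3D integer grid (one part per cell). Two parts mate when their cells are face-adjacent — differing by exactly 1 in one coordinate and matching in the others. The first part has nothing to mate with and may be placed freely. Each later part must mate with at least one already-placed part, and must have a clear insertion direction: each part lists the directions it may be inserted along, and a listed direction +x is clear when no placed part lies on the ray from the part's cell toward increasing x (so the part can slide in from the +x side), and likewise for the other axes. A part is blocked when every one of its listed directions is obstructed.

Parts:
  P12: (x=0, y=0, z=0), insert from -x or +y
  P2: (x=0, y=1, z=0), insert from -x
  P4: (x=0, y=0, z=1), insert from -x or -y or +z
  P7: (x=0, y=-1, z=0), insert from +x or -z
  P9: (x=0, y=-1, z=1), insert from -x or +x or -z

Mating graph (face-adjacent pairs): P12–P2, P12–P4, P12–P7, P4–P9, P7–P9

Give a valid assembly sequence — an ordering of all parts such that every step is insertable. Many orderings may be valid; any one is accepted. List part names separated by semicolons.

P9; P7; P12; P2; P4

1. P9@(0, -1, 1) [-x clear] — {P9}
2. P7@(0, -1, 0) [+x clear] — {P7, P9}
3. P12@(0, 0, 0) [-x clear] — {P12, P7, P9}
4. P2@(0, 1, 0) [-x clear] — {P12, P2, P7, P9}
5. P4@(0, 0, 1) [-x clear] — {P12, P2, P4, P7, P9}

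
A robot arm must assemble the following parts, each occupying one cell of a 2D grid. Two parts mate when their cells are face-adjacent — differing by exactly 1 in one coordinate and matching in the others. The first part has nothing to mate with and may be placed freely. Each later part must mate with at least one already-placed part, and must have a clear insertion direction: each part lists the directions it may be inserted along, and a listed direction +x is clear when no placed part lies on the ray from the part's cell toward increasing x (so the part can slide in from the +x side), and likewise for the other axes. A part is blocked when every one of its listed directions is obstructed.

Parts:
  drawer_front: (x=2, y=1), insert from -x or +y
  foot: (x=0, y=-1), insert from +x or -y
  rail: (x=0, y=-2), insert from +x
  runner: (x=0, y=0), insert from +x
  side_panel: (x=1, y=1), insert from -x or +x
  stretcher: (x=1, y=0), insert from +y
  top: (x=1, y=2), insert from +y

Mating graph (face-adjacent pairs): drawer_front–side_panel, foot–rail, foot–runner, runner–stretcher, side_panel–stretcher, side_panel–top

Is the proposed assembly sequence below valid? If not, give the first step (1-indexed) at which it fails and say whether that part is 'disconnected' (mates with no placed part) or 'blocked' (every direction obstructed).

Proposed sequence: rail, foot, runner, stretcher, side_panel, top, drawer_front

Valid

1. rail@(0, -2) [+x clear] — {rail}
2. foot@(0, -1) [+x clear] — {foot, rail}
3. runner@(0, 0) [+x clear] — {foot, rail, runner}
4. stretcher@(1, 0) [+y clear] — {foot, rail, runner, stretcher}
5. side_panel@(1, 1) [-x clear] — {foot, rail, runner, side_panel, stretcher}
6. top@(1, 2) [+y clear] — {foot, rail, runner, side_panel, stretcher, top}
7. drawer_front@(2, 1) [+y clear] — {drawer_front, foot, rail, runner, side_panel, stretcher, top}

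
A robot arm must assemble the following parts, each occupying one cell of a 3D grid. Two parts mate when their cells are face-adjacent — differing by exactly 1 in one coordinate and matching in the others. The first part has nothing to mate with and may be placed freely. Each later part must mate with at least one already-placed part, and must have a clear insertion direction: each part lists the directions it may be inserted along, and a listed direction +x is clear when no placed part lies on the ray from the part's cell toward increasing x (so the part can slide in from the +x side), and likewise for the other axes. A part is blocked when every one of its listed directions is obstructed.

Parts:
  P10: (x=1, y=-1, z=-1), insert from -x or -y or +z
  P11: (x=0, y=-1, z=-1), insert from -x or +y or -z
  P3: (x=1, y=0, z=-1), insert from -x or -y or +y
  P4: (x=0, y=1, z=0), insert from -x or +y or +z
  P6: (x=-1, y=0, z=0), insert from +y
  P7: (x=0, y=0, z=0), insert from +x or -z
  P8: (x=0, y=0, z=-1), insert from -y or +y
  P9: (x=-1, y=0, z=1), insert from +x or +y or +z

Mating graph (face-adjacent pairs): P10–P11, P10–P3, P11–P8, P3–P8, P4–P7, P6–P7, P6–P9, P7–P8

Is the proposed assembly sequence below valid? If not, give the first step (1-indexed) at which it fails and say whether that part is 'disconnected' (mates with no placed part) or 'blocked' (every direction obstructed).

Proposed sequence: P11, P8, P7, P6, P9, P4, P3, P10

Valid

1. P11@(0, -1, -1) [-x clear] — {P11}
2. P8@(0, 0, -1) [+y clear] — {P11, P8}
3. P7@(0, 0, 0) [+x clear] — {P11, P7, P8}
4. P6@(-1, 0, 0) [+y clear] — {P11, P6, P7, P8}
5. P9@(-1, 0, 1) [+x clear] — {P11, P6, P7, P8, P9}
6. P4@(0, 1, 0) [-x clear] — {P11, P4, P6, P7, P8, P9}
7. P3@(1, 0, -1) [-y clear] — {P11, P3, P4, P6, P7, P8, P9}
8. P10@(1, -1, -1) [-y clear] — {P10, P11, P3, P4, P6, P7, P8, P9}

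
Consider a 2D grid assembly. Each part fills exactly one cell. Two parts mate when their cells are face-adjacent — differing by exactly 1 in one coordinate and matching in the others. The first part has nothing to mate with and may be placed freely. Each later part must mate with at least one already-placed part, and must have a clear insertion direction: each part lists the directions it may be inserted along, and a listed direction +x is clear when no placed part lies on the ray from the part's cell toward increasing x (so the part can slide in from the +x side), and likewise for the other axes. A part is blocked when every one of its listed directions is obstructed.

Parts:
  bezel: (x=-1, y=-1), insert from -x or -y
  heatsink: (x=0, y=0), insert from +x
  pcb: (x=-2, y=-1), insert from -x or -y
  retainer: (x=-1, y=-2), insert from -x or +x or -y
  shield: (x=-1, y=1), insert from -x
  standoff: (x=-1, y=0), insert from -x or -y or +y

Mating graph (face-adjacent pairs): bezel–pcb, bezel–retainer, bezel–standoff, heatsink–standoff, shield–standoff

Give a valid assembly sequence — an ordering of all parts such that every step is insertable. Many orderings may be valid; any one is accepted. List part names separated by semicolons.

1. bezel@(-1, -1) [-x clear] — {bezel}
2. standoff@(-1, 0) [-x clear] — {bezel, standoff}
3. pcb@(-2, -1) [-x clear] — {bezel, pcb, standoff}
4. retainer@(-1, -2) [-x clear] — {bezel, pcb, retainer, standoff}
5. shield@(-1, 1) [-x clear] — {bezel, pcb, retainer, shield, standoff}
6. heatsink@(0, 0) [+x clear] — {bezel, heatsink, pcb, retainer, shield, standoff}

bezel; standoff; pcb; retainer; shield; heatsink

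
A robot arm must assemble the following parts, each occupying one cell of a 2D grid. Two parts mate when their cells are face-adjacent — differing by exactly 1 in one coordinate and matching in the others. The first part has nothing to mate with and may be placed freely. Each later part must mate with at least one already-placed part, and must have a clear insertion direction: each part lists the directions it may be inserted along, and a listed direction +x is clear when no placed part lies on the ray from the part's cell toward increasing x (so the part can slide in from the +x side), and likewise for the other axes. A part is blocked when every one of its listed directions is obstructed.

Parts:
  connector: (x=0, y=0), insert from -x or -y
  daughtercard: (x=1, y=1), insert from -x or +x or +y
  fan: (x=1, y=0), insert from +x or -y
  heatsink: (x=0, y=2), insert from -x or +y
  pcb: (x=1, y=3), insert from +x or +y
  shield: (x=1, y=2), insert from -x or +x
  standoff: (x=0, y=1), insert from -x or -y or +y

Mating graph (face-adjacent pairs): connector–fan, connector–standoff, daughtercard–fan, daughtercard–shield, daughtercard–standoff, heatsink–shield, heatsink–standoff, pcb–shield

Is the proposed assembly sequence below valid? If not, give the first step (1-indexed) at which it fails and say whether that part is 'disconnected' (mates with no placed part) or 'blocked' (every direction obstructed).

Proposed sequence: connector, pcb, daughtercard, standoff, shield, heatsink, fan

Invalid at step 2 (disconnected)

1. connector@(0, 0) [-x clear] — {connector}
2. pcb@(1, 3) — no placed neighbour ⇒ disconnected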